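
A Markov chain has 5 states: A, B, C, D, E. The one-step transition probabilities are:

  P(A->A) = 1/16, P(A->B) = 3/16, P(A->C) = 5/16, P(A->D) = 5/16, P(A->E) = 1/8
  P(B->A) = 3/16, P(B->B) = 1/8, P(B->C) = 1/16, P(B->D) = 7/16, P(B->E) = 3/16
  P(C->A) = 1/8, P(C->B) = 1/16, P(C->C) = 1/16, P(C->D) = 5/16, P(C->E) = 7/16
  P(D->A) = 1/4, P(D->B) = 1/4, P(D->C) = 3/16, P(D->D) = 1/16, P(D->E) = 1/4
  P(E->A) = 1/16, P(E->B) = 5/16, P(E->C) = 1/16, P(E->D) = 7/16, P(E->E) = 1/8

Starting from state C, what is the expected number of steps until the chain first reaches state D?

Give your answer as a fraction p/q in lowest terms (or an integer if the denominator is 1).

Answer: 44176/16195

Derivation:
Let h_i = expected steps to first reach D from state i.
Boundary: h_D = 0.
First-step equations for the other states:
  h_A = 1 + 1/16*h_A + 3/16*h_B + 5/16*h_C + 5/16*h_D + 1/8*h_E
  h_B = 1 + 3/16*h_A + 1/8*h_B + 1/16*h_C + 7/16*h_D + 3/16*h_E
  h_C = 1 + 1/8*h_A + 1/16*h_B + 1/16*h_C + 5/16*h_D + 7/16*h_E
  h_E = 1 + 1/16*h_A + 5/16*h_B + 1/16*h_C + 7/16*h_D + 1/8*h_E

Substituting h_D = 0 and rearranging gives the linear system (I - Q) h = 1:
  [15/16, -3/16, -5/16, -1/8] . (h_A, h_B, h_C, h_E) = 1
  [-3/16, 7/8, -1/16, -3/16] . (h_A, h_B, h_C, h_E) = 1
  [-1/8, -1/16, 15/16, -7/16] . (h_A, h_B, h_C, h_E) = 1
  [-1/16, -5/16, -1/16, 7/8] . (h_A, h_B, h_C, h_E) = 1

Solving yields:
  h_A = 45152/16195
  h_B = 39712/16195
  h_C = 44176/16195
  h_E = 39072/16195

Starting state is C, so the expected hitting time is h_C = 44176/16195.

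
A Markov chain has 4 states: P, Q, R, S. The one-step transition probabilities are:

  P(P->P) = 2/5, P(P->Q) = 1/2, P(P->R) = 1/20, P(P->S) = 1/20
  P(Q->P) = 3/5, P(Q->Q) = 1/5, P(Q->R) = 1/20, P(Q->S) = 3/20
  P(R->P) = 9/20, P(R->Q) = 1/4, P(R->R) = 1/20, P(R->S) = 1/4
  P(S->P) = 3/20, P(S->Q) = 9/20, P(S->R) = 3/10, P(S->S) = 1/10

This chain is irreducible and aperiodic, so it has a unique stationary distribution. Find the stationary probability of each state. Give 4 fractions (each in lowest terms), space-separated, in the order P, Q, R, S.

The stationary distribution satisfies pi = pi * P, i.e.:
  pi_P = 2/5*pi_P + 3/5*pi_Q + 9/20*pi_R + 3/20*pi_S
  pi_Q = 1/2*pi_P + 1/5*pi_Q + 1/4*pi_R + 9/20*pi_S
  pi_R = 1/20*pi_P + 1/20*pi_Q + 1/20*pi_R + 3/10*pi_S
  pi_S = 1/20*pi_P + 3/20*pi_Q + 1/4*pi_R + 1/10*pi_S
with normalization: pi_P + pi_Q + pi_R + pi_S = 1.

Using the first 3 balance equations plus normalization, the linear system A*pi = b is:
  [-3/5, 3/5, 9/20, 3/20] . pi = 0
  [1/2, -4/5, 1/4, 9/20] . pi = 0
  [1/20, 1/20, -19/20, 3/10] . pi = 0
  [1, 1, 1, 1] . pi = 1

Solving yields:
  pi_P = 709/1575
  pi_Q = 64/175
  pi_R = 121/1575
  pi_S = 169/1575

Verification (pi * P):
  709/1575*2/5 + 64/175*3/5 + 121/1575*9/20 + 169/1575*3/20 = 709/1575 = pi_P  (ok)
  709/1575*1/2 + 64/175*1/5 + 121/1575*1/4 + 169/1575*9/20 = 64/175 = pi_Q  (ok)
  709/1575*1/20 + 64/175*1/20 + 121/1575*1/20 + 169/1575*3/10 = 121/1575 = pi_R  (ok)
  709/1575*1/20 + 64/175*3/20 + 121/1575*1/4 + 169/1575*1/10 = 169/1575 = pi_S  (ok)

Answer: 709/1575 64/175 121/1575 169/1575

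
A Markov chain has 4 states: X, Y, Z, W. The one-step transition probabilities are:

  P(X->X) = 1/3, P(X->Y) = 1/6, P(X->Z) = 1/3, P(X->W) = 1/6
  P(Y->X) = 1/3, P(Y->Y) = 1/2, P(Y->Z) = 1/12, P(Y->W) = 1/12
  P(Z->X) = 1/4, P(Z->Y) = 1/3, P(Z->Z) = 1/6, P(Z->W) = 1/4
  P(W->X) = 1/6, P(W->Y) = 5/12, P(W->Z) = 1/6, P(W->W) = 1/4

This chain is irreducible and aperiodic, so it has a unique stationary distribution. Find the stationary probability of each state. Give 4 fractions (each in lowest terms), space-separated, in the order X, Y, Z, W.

The stationary distribution satisfies pi = pi * P, i.e.:
  pi_X = 1/3*pi_X + 1/3*pi_Y + 1/4*pi_Z + 1/6*pi_W
  pi_Y = 1/6*pi_X + 1/2*pi_Y + 1/3*pi_Z + 5/12*pi_W
  pi_Z = 1/3*pi_X + 1/12*pi_Y + 1/6*pi_Z + 1/6*pi_W
  pi_W = 1/6*pi_X + 1/12*pi_Y + 1/4*pi_Z + 1/4*pi_W
with normalization: pi_X + pi_Y + pi_Z + pi_W = 1.

Using the first 3 balance equations plus normalization, the linear system A*pi = b is:
  [-2/3, 1/3, 1/4, 1/6] . pi = 0
  [1/6, -1/2, 1/3, 5/12] . pi = 0
  [1/3, 1/12, -5/6, 1/6] . pi = 0
  [1, 1, 1, 1] . pi = 1

Solving yields:
  pi_X = 395/1361
  pi_Y = 488/1361
  pi_Z = 252/1361
  pi_W = 226/1361

Verification (pi * P):
  395/1361*1/3 + 488/1361*1/3 + 252/1361*1/4 + 226/1361*1/6 = 395/1361 = pi_X  (ok)
  395/1361*1/6 + 488/1361*1/2 + 252/1361*1/3 + 226/1361*5/12 = 488/1361 = pi_Y  (ok)
  395/1361*1/3 + 488/1361*1/12 + 252/1361*1/6 + 226/1361*1/6 = 252/1361 = pi_Z  (ok)
  395/1361*1/6 + 488/1361*1/12 + 252/1361*1/4 + 226/1361*1/4 = 226/1361 = pi_W  (ok)

Answer: 395/1361 488/1361 252/1361 226/1361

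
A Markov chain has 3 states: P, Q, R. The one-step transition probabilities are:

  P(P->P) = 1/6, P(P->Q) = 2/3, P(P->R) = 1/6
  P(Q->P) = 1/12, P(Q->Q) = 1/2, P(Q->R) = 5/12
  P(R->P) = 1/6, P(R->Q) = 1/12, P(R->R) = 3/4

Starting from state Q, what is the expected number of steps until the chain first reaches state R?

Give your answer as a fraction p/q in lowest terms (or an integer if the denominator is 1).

Answer: 33/13

Derivation:
Let h_i = expected steps to first reach R from state i.
Boundary: h_R = 0.
First-step equations for the other states:
  h_P = 1 + 1/6*h_P + 2/3*h_Q + 1/6*h_R
  h_Q = 1 + 1/12*h_P + 1/2*h_Q + 5/12*h_R

Substituting h_R = 0 and rearranging gives the linear system (I - Q) h = 1:
  [5/6, -2/3] . (h_P, h_Q) = 1
  [-1/12, 1/2] . (h_P, h_Q) = 1

Solving yields:
  h_P = 42/13
  h_Q = 33/13

Starting state is Q, so the expected hitting time is h_Q = 33/13.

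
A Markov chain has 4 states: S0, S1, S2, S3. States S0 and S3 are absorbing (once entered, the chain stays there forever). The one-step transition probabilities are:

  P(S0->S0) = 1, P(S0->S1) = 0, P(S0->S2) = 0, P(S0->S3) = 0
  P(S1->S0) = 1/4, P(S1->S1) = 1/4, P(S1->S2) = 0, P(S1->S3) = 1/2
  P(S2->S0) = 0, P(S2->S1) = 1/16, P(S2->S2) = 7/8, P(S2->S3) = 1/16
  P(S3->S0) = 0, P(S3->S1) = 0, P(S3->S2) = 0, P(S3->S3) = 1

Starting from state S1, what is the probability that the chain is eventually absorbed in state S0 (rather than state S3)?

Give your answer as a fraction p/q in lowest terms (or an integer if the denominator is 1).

Let a_i = P(absorbed in S0 | start in state i).
Boundary conditions: a_S0 = 1, a_S3 = 0.
For each transient state i, a_i = sum_j P(i->j) * a_j:
  a_S1 = 1/4*a_S0 + 1/4*a_S1 + 0*a_S2 + 1/2*a_S3
  a_S2 = 0*a_S0 + 1/16*a_S1 + 7/8*a_S2 + 1/16*a_S3

Substituting a_S0 = 1 and a_S3 = 0, rearrange to (I - Q) a = r where r[i] = P(i -> S0):
  [3/4, 0] . (a_S1, a_S2) = 1/4
  [-1/16, 1/8] . (a_S1, a_S2) = 0

Solving yields:
  a_S1 = 1/3
  a_S2 = 1/6

Starting state is S1, so the absorption probability is a_S1 = 1/3.

Answer: 1/3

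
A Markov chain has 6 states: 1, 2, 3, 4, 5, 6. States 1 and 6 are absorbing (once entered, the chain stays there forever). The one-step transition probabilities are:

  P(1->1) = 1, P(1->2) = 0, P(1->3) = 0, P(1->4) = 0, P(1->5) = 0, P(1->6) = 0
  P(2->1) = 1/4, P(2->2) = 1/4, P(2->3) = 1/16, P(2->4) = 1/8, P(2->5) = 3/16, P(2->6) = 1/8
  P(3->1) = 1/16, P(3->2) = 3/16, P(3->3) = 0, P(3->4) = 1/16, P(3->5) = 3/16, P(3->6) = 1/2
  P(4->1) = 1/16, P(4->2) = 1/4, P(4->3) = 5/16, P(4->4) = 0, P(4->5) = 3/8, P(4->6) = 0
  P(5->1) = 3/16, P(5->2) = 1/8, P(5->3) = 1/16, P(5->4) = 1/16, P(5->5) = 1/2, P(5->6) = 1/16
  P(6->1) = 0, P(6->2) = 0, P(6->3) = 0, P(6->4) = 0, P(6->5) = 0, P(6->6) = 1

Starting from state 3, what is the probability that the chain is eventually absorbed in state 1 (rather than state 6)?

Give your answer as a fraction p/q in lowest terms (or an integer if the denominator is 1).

Let a_i = P(absorbed in 1 | start in state i).
Boundary conditions: a_1 = 1, a_6 = 0.
For each transient state i, a_i = sum_j P(i->j) * a_j:
  a_2 = 1/4*a_1 + 1/4*a_2 + 1/16*a_3 + 1/8*a_4 + 3/16*a_5 + 1/8*a_6
  a_3 = 1/16*a_1 + 3/16*a_2 + 0*a_3 + 1/16*a_4 + 3/16*a_5 + 1/2*a_6
  a_4 = 1/16*a_1 + 1/4*a_2 + 5/16*a_3 + 0*a_4 + 3/8*a_5 + 0*a_6
  a_5 = 3/16*a_1 + 1/8*a_2 + 1/16*a_3 + 1/16*a_4 + 1/2*a_5 + 1/16*a_6

Substituting a_1 = 1 and a_6 = 0, rearrange to (I - Q) a = r where r[i] = P(i -> 1):
  [3/4, -1/16, -1/8, -3/16] . (a_2, a_3, a_4, a_5) = 1/4
  [-3/16, 1, -1/16, -3/16] . (a_2, a_3, a_4, a_5) = 1/16
  [-1/4, -5/16, 1, -3/8] . (a_2, a_3, a_4, a_5) = 1/16
  [-1/8, -1/16, -1/16, 1/2] . (a_2, a_3, a_4, a_5) = 3/16

Solving yields:
  a_2 = 11048/17979
  a_3 = 5983/17979
  a_4 = 10072/17979
  a_5 = 3837/5993

Starting state is 3, so the absorption probability is a_3 = 5983/17979.

Answer: 5983/17979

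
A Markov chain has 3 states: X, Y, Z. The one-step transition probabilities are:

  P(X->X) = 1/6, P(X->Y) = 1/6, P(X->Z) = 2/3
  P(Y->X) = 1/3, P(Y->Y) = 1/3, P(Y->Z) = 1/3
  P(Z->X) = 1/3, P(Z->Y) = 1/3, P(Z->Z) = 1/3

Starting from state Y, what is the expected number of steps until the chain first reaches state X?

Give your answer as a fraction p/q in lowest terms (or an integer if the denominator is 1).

Let h_i = expected steps to first reach X from state i.
Boundary: h_X = 0.
First-step equations for the other states:
  h_Y = 1 + 1/3*h_X + 1/3*h_Y + 1/3*h_Z
  h_Z = 1 + 1/3*h_X + 1/3*h_Y + 1/3*h_Z

Substituting h_X = 0 and rearranging gives the linear system (I - Q) h = 1:
  [2/3, -1/3] . (h_Y, h_Z) = 1
  [-1/3, 2/3] . (h_Y, h_Z) = 1

Solving yields:
  h_Y = 3
  h_Z = 3

Starting state is Y, so the expected hitting time is h_Y = 3.

Answer: 3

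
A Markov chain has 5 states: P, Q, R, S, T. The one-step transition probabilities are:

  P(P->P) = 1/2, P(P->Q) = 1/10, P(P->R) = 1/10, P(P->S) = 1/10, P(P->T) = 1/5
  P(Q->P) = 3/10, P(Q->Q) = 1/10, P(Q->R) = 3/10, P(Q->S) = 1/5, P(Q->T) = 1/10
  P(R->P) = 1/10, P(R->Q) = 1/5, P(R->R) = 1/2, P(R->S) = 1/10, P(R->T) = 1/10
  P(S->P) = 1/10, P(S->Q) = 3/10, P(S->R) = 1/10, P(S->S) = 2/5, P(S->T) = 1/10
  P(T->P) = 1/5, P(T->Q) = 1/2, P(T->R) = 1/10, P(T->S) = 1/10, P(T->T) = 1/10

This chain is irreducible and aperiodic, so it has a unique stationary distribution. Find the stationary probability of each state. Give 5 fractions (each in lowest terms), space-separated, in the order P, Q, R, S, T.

Answer: 589/2291 955/4582 541/2291 791/4582 288/2291

Derivation:
The stationary distribution satisfies pi = pi * P, i.e.:
  pi_P = 1/2*pi_P + 3/10*pi_Q + 1/10*pi_R + 1/10*pi_S + 1/5*pi_T
  pi_Q = 1/10*pi_P + 1/10*pi_Q + 1/5*pi_R + 3/10*pi_S + 1/2*pi_T
  pi_R = 1/10*pi_P + 3/10*pi_Q + 1/2*pi_R + 1/10*pi_S + 1/10*pi_T
  pi_S = 1/10*pi_P + 1/5*pi_Q + 1/10*pi_R + 2/5*pi_S + 1/10*pi_T
  pi_T = 1/5*pi_P + 1/10*pi_Q + 1/10*pi_R + 1/10*pi_S + 1/10*pi_T
with normalization: pi_P + pi_Q + pi_R + pi_S + pi_T = 1.

Using the first 4 balance equations plus normalization, the linear system A*pi = b is:
  [-1/2, 3/10, 1/10, 1/10, 1/5] . pi = 0
  [1/10, -9/10, 1/5, 3/10, 1/2] . pi = 0
  [1/10, 3/10, -1/2, 1/10, 1/10] . pi = 0
  [1/10, 1/5, 1/10, -3/5, 1/10] . pi = 0
  [1, 1, 1, 1, 1] . pi = 1

Solving yields:
  pi_P = 589/2291
  pi_Q = 955/4582
  pi_R = 541/2291
  pi_S = 791/4582
  pi_T = 288/2291

Verification (pi * P):
  589/2291*1/2 + 955/4582*3/10 + 541/2291*1/10 + 791/4582*1/10 + 288/2291*1/5 = 589/2291 = pi_P  (ok)
  589/2291*1/10 + 955/4582*1/10 + 541/2291*1/5 + 791/4582*3/10 + 288/2291*1/2 = 955/4582 = pi_Q  (ok)
  589/2291*1/10 + 955/4582*3/10 + 541/2291*1/2 + 791/4582*1/10 + 288/2291*1/10 = 541/2291 = pi_R  (ok)
  589/2291*1/10 + 955/4582*1/5 + 541/2291*1/10 + 791/4582*2/5 + 288/2291*1/10 = 791/4582 = pi_S  (ok)
  589/2291*1/5 + 955/4582*1/10 + 541/2291*1/10 + 791/4582*1/10 + 288/2291*1/10 = 288/2291 = pi_T  (ok)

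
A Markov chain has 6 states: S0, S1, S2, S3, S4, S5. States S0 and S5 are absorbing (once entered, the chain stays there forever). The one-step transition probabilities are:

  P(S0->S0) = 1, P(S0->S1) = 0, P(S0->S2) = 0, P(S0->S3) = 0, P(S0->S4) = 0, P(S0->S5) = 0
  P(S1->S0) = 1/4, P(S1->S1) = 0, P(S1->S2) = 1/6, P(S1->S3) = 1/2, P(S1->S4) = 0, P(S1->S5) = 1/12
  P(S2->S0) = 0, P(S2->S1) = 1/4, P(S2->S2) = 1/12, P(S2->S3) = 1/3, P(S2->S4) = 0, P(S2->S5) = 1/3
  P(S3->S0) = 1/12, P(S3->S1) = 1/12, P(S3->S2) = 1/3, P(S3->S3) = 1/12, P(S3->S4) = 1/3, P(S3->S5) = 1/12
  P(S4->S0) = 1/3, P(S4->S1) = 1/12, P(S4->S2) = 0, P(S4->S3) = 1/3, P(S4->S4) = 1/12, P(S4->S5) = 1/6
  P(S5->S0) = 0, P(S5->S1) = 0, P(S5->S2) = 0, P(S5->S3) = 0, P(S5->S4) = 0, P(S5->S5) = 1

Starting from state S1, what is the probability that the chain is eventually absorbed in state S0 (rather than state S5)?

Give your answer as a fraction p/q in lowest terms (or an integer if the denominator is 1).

Let a_i = P(absorbed in S0 | start in state i).
Boundary conditions: a_S0 = 1, a_S5 = 0.
For each transient state i, a_i = sum_j P(i->j) * a_j:
  a_S1 = 1/4*a_S0 + 0*a_S1 + 1/6*a_S2 + 1/2*a_S3 + 0*a_S4 + 1/12*a_S5
  a_S2 = 0*a_S0 + 1/4*a_S1 + 1/12*a_S2 + 1/3*a_S3 + 0*a_S4 + 1/3*a_S5
  a_S3 = 1/12*a_S0 + 1/12*a_S1 + 1/3*a_S2 + 1/12*a_S3 + 1/3*a_S4 + 1/12*a_S5
  a_S4 = 1/3*a_S0 + 1/12*a_S1 + 0*a_S2 + 1/3*a_S3 + 1/12*a_S4 + 1/6*a_S5

Substituting a_S0 = 1 and a_S5 = 0, rearrange to (I - Q) a = r where r[i] = P(i -> S0):
  [1, -1/6, -1/2, 0] . (a_S1, a_S2, a_S3, a_S4) = 1/4
  [-1/4, 11/12, -1/3, 0] . (a_S1, a_S2, a_S3, a_S4) = 0
  [-1/12, -1/3, 11/12, -1/3] . (a_S1, a_S2, a_S3, a_S4) = 1/12
  [-1/12, 0, -1/3, 11/12] . (a_S1, a_S2, a_S3, a_S4) = 1/3

Solving yields:
  a_S1 = 1645/3072
  a_S2 = 323/1024
  a_S3 = 477/1024
  a_S4 = 1787/3072

Starting state is S1, so the absorption probability is a_S1 = 1645/3072.

Answer: 1645/3072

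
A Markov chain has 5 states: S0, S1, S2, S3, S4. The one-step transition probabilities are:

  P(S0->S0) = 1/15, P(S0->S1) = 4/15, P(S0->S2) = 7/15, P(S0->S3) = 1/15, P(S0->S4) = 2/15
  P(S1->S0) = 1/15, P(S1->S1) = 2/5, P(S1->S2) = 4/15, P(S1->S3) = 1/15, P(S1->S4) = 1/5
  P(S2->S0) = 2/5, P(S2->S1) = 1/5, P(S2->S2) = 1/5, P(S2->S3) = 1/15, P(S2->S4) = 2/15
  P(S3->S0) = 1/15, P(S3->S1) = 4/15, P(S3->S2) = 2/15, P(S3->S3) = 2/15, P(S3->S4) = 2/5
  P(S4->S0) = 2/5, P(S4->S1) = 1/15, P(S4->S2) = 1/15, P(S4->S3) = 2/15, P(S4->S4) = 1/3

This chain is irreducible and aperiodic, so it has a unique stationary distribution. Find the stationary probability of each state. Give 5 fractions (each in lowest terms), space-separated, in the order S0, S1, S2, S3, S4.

The stationary distribution satisfies pi = pi * P, i.e.:
  pi_S0 = 1/15*pi_S0 + 1/15*pi_S1 + 2/5*pi_S2 + 1/15*pi_S3 + 2/5*pi_S4
  pi_S1 = 4/15*pi_S0 + 2/5*pi_S1 + 1/5*pi_S2 + 4/15*pi_S3 + 1/15*pi_S4
  pi_S2 = 7/15*pi_S0 + 4/15*pi_S1 + 1/5*pi_S2 + 2/15*pi_S3 + 1/15*pi_S4
  pi_S3 = 1/15*pi_S0 + 1/15*pi_S1 + 1/15*pi_S2 + 2/15*pi_S3 + 2/15*pi_S4
  pi_S4 = 2/15*pi_S0 + 1/5*pi_S1 + 2/15*pi_S2 + 2/5*pi_S3 + 1/3*pi_S4
with normalization: pi_S0 + pi_S1 + pi_S2 + pi_S3 + pi_S4 = 1.

Using the first 4 balance equations plus normalization, the linear system A*pi = b is:
  [-14/15, 1/15, 2/5, 1/15, 2/5] . pi = 0
  [4/15, -3/5, 1/5, 4/15, 1/15] . pi = 0
  [7/15, 4/15, -4/5, 2/15, 1/15] . pi = 0
  [1/15, 1/15, 1/15, -13/15, 2/15] . pi = 0
  [1, 1, 1, 1, 1] . pi = 1

Solving yields:
  pi_S0 = 593/2715
  pi_S1 = 9754/40725
  pi_S2 = 9761/40725
  pi_S3 = 3536/40725
  pi_S4 = 8779/40725

Verification (pi * P):
  593/2715*1/15 + 9754/40725*1/15 + 9761/40725*2/5 + 3536/40725*1/15 + 8779/40725*2/5 = 593/2715 = pi_S0  (ok)
  593/2715*4/15 + 9754/40725*2/5 + 9761/40725*1/5 + 3536/40725*4/15 + 8779/40725*1/15 = 9754/40725 = pi_S1  (ok)
  593/2715*7/15 + 9754/40725*4/15 + 9761/40725*1/5 + 3536/40725*2/15 + 8779/40725*1/15 = 9761/40725 = pi_S2  (ok)
  593/2715*1/15 + 9754/40725*1/15 + 9761/40725*1/15 + 3536/40725*2/15 + 8779/40725*2/15 = 3536/40725 = pi_S3  (ok)
  593/2715*2/15 + 9754/40725*1/5 + 9761/40725*2/15 + 3536/40725*2/5 + 8779/40725*1/3 = 8779/40725 = pi_S4  (ok)

Answer: 593/2715 9754/40725 9761/40725 3536/40725 8779/40725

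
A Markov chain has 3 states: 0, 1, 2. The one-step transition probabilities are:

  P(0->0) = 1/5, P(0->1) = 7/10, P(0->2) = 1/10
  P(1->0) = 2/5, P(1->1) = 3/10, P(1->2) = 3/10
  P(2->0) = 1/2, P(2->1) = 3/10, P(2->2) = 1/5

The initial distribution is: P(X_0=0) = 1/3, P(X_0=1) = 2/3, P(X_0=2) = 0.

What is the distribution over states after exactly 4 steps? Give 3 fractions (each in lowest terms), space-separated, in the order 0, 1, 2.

Propagating the distribution step by step (d_{t+1} = d_t * P):
d_0 = (0=1/3, 1=2/3, 2=0)
  d_1[0] = 1/3*1/5 + 2/3*2/5 + 0*1/2 = 1/3
  d_1[1] = 1/3*7/10 + 2/3*3/10 + 0*3/10 = 13/30
  d_1[2] = 1/3*1/10 + 2/3*3/10 + 0*1/5 = 7/30
d_1 = (0=1/3, 1=13/30, 2=7/30)
  d_2[0] = 1/3*1/5 + 13/30*2/5 + 7/30*1/2 = 107/300
  d_2[1] = 1/3*7/10 + 13/30*3/10 + 7/30*3/10 = 13/30
  d_2[2] = 1/3*1/10 + 13/30*3/10 + 7/30*1/5 = 21/100
d_2 = (0=107/300, 1=13/30, 2=21/100)
  d_3[0] = 107/300*1/5 + 13/30*2/5 + 21/100*1/2 = 1049/3000
  d_3[1] = 107/300*7/10 + 13/30*3/10 + 21/100*3/10 = 166/375
  d_3[2] = 107/300*1/10 + 13/30*3/10 + 21/100*1/5 = 623/3000
d_3 = (0=1049/3000, 1=166/375, 2=623/3000)
  d_4[0] = 1049/3000*1/5 + 166/375*2/5 + 623/3000*1/2 = 421/1200
  d_4[1] = 1049/3000*7/10 + 166/375*3/10 + 623/3000*3/10 = 3299/7500
  d_4[2] = 1049/3000*1/10 + 166/375*3/10 + 623/3000*1/5 = 2093/10000
d_4 = (0=421/1200, 1=3299/7500, 2=2093/10000)

Answer: 421/1200 3299/7500 2093/10000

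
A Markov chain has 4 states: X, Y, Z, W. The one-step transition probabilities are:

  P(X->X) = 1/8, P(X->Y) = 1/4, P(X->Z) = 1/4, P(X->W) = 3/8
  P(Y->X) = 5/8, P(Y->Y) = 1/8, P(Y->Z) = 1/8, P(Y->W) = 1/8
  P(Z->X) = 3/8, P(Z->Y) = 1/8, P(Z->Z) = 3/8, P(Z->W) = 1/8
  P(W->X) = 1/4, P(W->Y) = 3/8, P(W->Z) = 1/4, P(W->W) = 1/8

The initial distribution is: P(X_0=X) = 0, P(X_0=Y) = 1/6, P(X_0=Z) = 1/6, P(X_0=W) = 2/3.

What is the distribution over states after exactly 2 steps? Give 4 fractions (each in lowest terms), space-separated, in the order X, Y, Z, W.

Answer: 67/192 19/96 47/192 5/24

Derivation:
Propagating the distribution step by step (d_{t+1} = d_t * P):
d_0 = (X=0, Y=1/6, Z=1/6, W=2/3)
  d_1[X] = 0*1/8 + 1/6*5/8 + 1/6*3/8 + 2/3*1/4 = 1/3
  d_1[Y] = 0*1/4 + 1/6*1/8 + 1/6*1/8 + 2/3*3/8 = 7/24
  d_1[Z] = 0*1/4 + 1/6*1/8 + 1/6*3/8 + 2/3*1/4 = 1/4
  d_1[W] = 0*3/8 + 1/6*1/8 + 1/6*1/8 + 2/3*1/8 = 1/8
d_1 = (X=1/3, Y=7/24, Z=1/4, W=1/8)
  d_2[X] = 1/3*1/8 + 7/24*5/8 + 1/4*3/8 + 1/8*1/4 = 67/192
  d_2[Y] = 1/3*1/4 + 7/24*1/8 + 1/4*1/8 + 1/8*3/8 = 19/96
  d_2[Z] = 1/3*1/4 + 7/24*1/8 + 1/4*3/8 + 1/8*1/4 = 47/192
  d_2[W] = 1/3*3/8 + 7/24*1/8 + 1/4*1/8 + 1/8*1/8 = 5/24
d_2 = (X=67/192, Y=19/96, Z=47/192, W=5/24)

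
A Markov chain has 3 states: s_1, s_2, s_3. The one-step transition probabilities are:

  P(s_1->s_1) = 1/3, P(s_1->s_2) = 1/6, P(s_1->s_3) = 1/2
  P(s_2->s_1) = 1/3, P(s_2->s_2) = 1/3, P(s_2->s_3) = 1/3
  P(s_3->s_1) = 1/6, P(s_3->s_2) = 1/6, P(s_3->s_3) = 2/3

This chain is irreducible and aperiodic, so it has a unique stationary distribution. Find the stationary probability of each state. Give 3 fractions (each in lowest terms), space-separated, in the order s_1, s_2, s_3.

The stationary distribution satisfies pi = pi * P, i.e.:
  pi_s_1 = 1/3*pi_s_1 + 1/3*pi_s_2 + 1/6*pi_s_3
  pi_s_2 = 1/6*pi_s_1 + 1/3*pi_s_2 + 1/6*pi_s_3
  pi_s_3 = 1/2*pi_s_1 + 1/3*pi_s_2 + 2/3*pi_s_3
with normalization: pi_s_1 + pi_s_2 + pi_s_3 = 1.

Using the first 2 balance equations plus normalization, the linear system A*pi = b is:
  [-2/3, 1/3, 1/6] . pi = 0
  [1/6, -2/3, 1/6] . pi = 0
  [1, 1, 1] . pi = 1

Solving yields:
  pi_s_1 = 6/25
  pi_s_2 = 1/5
  pi_s_3 = 14/25

Verification (pi * P):
  6/25*1/3 + 1/5*1/3 + 14/25*1/6 = 6/25 = pi_s_1  (ok)
  6/25*1/6 + 1/5*1/3 + 14/25*1/6 = 1/5 = pi_s_2  (ok)
  6/25*1/2 + 1/5*1/3 + 14/25*2/3 = 14/25 = pi_s_3  (ok)

Answer: 6/25 1/5 14/25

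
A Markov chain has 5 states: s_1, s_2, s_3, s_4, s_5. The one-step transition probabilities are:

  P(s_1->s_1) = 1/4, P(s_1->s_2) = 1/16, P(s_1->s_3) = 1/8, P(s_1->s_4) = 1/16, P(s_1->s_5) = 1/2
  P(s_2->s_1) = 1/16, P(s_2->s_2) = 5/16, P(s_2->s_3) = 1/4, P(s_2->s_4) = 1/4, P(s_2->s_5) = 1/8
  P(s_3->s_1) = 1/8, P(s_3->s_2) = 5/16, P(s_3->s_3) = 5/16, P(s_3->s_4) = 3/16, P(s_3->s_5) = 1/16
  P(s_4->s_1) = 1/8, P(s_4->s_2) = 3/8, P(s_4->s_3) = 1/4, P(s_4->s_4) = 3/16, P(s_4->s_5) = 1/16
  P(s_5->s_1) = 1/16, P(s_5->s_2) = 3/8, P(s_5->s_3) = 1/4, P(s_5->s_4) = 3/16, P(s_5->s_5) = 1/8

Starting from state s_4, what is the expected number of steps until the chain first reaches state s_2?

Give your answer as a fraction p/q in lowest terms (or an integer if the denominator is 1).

Let h_i = expected steps to first reach s_2 from state i.
Boundary: h_s_2 = 0.
First-step equations for the other states:
  h_s_1 = 1 + 1/4*h_s_1 + 1/16*h_s_2 + 1/8*h_s_3 + 1/16*h_s_4 + 1/2*h_s_5
  h_s_3 = 1 + 1/8*h_s_1 + 5/16*h_s_2 + 5/16*h_s_3 + 3/16*h_s_4 + 1/16*h_s_5
  h_s_4 = 1 + 1/8*h_s_1 + 3/8*h_s_2 + 1/4*h_s_3 + 3/16*h_s_4 + 1/16*h_s_5
  h_s_5 = 1 + 1/16*h_s_1 + 3/8*h_s_2 + 1/4*h_s_3 + 3/16*h_s_4 + 1/8*h_s_5

Substituting h_s_2 = 0 and rearranging gives the linear system (I - Q) h = 1:
  [3/4, -1/8, -1/16, -1/2] . (h_s_1, h_s_3, h_s_4, h_s_5) = 1
  [-1/8, 11/16, -3/16, -1/16] . (h_s_1, h_s_3, h_s_4, h_s_5) = 1
  [-1/8, -1/4, 13/16, -1/16] . (h_s_1, h_s_3, h_s_4, h_s_5) = 1
  [-1/16, -1/4, -3/16, 7/8] . (h_s_1, h_s_3, h_s_4, h_s_5) = 1

Solving yields:
  h_s_1 = 4640/1103
  h_s_3 = 55552/16545
  h_s_4 = 3472/1103
  h_s_5 = 50912/16545

Starting state is s_4, so the expected hitting time is h_s_4 = 3472/1103.

Answer: 3472/1103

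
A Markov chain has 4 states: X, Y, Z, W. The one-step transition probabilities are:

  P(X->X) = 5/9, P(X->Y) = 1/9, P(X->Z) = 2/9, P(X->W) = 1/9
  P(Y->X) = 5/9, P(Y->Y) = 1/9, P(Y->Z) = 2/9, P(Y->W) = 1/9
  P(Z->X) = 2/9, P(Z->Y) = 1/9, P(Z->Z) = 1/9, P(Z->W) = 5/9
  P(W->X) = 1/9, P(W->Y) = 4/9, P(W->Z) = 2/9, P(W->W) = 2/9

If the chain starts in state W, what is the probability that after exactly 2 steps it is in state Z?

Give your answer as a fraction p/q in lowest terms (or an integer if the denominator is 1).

Answer: 16/81

Derivation:
Computing P^2 by repeated multiplication:
P^1 =
  X: [5/9, 1/9, 2/9, 1/9]
  Y: [5/9, 1/9, 2/9, 1/9]
  Z: [2/9, 1/9, 1/9, 5/9]
  W: [1/9, 4/9, 2/9, 2/9]
P^2 =
  X: [35/81, 4/27, 16/81, 2/9]
  Y: [35/81, 4/27, 16/81, 2/9]
  Z: [22/81, 8/27, 17/81, 2/9]
  W: [31/81, 5/27, 16/81, 19/81]

(P^2)[W -> Z] = 16/81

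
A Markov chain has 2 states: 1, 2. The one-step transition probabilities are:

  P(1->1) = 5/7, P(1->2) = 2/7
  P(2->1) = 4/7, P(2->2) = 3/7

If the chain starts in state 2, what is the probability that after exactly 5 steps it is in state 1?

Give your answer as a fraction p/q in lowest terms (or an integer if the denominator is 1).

Computing P^5 by repeated multiplication:
P^1 =
  1: [5/7, 2/7]
  2: [4/7, 3/7]
P^2 =
  1: [33/49, 16/49]
  2: [32/49, 17/49]
P^3 =
  1: [229/343, 114/343]
  2: [228/343, 115/343]
P^4 =
  1: [1601/2401, 800/2401]
  2: [1600/2401, 801/2401]
P^5 =
  1: [11205/16807, 5602/16807]
  2: [11204/16807, 5603/16807]

(P^5)[2 -> 1] = 11204/16807

Answer: 11204/16807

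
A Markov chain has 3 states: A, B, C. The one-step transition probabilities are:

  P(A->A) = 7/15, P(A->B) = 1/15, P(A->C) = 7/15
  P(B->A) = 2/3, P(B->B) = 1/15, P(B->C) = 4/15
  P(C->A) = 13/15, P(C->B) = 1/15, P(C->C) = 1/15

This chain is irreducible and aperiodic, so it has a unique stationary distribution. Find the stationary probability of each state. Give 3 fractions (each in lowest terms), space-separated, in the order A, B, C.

The stationary distribution satisfies pi = pi * P, i.e.:
  pi_A = 7/15*pi_A + 2/3*pi_B + 13/15*pi_C
  pi_B = 1/15*pi_A + 1/15*pi_B + 1/15*pi_C
  pi_C = 7/15*pi_A + 4/15*pi_B + 1/15*pi_C
with normalization: pi_A + pi_B + pi_C = 1.

Using the first 2 balance equations plus normalization, the linear system A*pi = b is:
  [-8/15, 2/3, 13/15] . pi = 0
  [1/15, -14/15, 1/15] . pi = 0
  [1, 1, 1] . pi = 1

Solving yields:
  pi_A = 64/105
  pi_B = 1/15
  pi_C = 34/105

Verification (pi * P):
  64/105*7/15 + 1/15*2/3 + 34/105*13/15 = 64/105 = pi_A  (ok)
  64/105*1/15 + 1/15*1/15 + 34/105*1/15 = 1/15 = pi_B  (ok)
  64/105*7/15 + 1/15*4/15 + 34/105*1/15 = 34/105 = pi_C  (ok)

Answer: 64/105 1/15 34/105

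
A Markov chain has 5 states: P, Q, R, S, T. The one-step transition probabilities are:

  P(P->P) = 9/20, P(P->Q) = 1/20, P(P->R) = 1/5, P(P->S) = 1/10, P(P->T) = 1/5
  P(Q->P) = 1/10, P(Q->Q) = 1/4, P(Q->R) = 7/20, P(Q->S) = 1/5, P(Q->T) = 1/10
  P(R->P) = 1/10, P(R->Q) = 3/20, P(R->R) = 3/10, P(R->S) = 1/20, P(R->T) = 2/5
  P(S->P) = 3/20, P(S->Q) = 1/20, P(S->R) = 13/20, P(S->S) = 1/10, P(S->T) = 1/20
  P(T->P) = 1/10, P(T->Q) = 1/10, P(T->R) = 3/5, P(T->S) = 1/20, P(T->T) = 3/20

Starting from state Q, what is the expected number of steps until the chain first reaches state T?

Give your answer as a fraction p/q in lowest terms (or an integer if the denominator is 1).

Let h_i = expected steps to first reach T from state i.
Boundary: h_T = 0.
First-step equations for the other states:
  h_P = 1 + 9/20*h_P + 1/20*h_Q + 1/5*h_R + 1/10*h_S + 1/5*h_T
  h_Q = 1 + 1/10*h_P + 1/4*h_Q + 7/20*h_R + 1/5*h_S + 1/10*h_T
  h_R = 1 + 1/10*h_P + 3/20*h_Q + 3/10*h_R + 1/20*h_S + 2/5*h_T
  h_S = 1 + 3/20*h_P + 1/20*h_Q + 13/20*h_R + 1/10*h_S + 1/20*h_T

Substituting h_T = 0 and rearranging gives the linear system (I - Q) h = 1:
  [11/20, -1/20, -1/5, -1/10] . (h_P, h_Q, h_R, h_S) = 1
  [-1/10, 3/4, -7/20, -1/5] . (h_P, h_Q, h_R, h_S) = 1
  [-1/10, -3/20, 7/10, -1/20] . (h_P, h_Q, h_R, h_S) = 1
  [-3/20, -1/20, -13/20, 9/10] . (h_P, h_Q, h_R, h_S) = 1

Solving yields:
  h_P = 38320/8933
  h_Q = 41820/8933
  h_R = 30080/8933
  h_S = 40360/8933

Starting state is Q, so the expected hitting time is h_Q = 41820/8933.

Answer: 41820/8933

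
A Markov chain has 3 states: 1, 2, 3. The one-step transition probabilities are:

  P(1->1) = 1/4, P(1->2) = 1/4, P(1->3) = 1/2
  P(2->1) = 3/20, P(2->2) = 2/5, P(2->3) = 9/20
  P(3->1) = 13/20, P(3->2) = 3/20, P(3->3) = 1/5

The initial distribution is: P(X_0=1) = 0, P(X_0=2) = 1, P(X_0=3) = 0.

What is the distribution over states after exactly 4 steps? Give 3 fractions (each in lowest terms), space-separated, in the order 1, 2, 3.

Answer: 15111/40000 19997/80000 29781/80000

Derivation:
Propagating the distribution step by step (d_{t+1} = d_t * P):
d_0 = (1=0, 2=1, 3=0)
  d_1[1] = 0*1/4 + 1*3/20 + 0*13/20 = 3/20
  d_1[2] = 0*1/4 + 1*2/5 + 0*3/20 = 2/5
  d_1[3] = 0*1/2 + 1*9/20 + 0*1/5 = 9/20
d_1 = (1=3/20, 2=2/5, 3=9/20)
  d_2[1] = 3/20*1/4 + 2/5*3/20 + 9/20*13/20 = 39/100
  d_2[2] = 3/20*1/4 + 2/5*2/5 + 9/20*3/20 = 53/200
  d_2[3] = 3/20*1/2 + 2/5*9/20 + 9/20*1/5 = 69/200
d_2 = (1=39/100, 2=53/200, 3=69/200)
  d_3[1] = 39/100*1/4 + 53/200*3/20 + 69/200*13/20 = 723/2000
  d_3[2] = 39/100*1/4 + 53/200*2/5 + 69/200*3/20 = 1021/4000
  d_3[3] = 39/100*1/2 + 53/200*9/20 + 69/200*1/5 = 1533/4000
d_3 = (1=723/2000, 2=1021/4000, 3=1533/4000)
  d_4[1] = 723/2000*1/4 + 1021/4000*3/20 + 1533/4000*13/20 = 15111/40000
  d_4[2] = 723/2000*1/4 + 1021/4000*2/5 + 1533/4000*3/20 = 19997/80000
  d_4[3] = 723/2000*1/2 + 1021/4000*9/20 + 1533/4000*1/5 = 29781/80000
d_4 = (1=15111/40000, 2=19997/80000, 3=29781/80000)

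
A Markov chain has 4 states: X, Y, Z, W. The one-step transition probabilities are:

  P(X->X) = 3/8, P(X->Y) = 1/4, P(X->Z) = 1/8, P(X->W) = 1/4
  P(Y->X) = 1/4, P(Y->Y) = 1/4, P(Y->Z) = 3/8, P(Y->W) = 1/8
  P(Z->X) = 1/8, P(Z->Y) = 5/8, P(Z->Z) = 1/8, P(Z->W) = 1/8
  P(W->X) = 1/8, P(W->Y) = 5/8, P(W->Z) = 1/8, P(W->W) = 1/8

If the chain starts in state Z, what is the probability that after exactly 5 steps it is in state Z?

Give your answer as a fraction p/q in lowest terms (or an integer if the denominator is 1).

Answer: 3633/16384

Derivation:
Computing P^5 by repeated multiplication:
P^1 =
  X: [3/8, 1/4, 1/8, 1/4]
  Y: [1/4, 1/4, 3/8, 1/8]
  Z: [1/8, 5/8, 1/8, 1/8]
  W: [1/8, 5/8, 1/8, 1/8]
P^2 =
  X: [1/4, 25/64, 3/16, 11/64]
  Y: [7/32, 7/16, 3/16, 5/32]
  Z: [15/64, 11/32, 9/32, 9/64]
  W: [15/64, 11/32, 9/32, 9/64]
P^3 =
  X: [121/512, 197/512, 57/256, 5/32]
  Y: [15/64, 97/256, 15/64, 39/256]
  Z: [29/128, 209/512, 27/128, 79/512]
  W: [29/128, 209/512, 27/128, 79/512]
P^4 =
  X: [951/4096, 803/2048, 453/2048, 633/4096]
  Y: [473/2048, 809/2048, 225/1024, 79/512]
  Z: [953/4096, 1585/4096, 465/2048, 157/1024]
  W: [953/4096, 1585/4096, 465/2048, 157/1024]
P^5 =
  X: [1901/8192, 12809/32768, 1827/8192, 5047/32768]
  Y: [3803/16384, 3197/8192, 1833/8192, 2521/16384]
  Z: [7587/32768, 6433/16384, 3633/16384, 5049/32768]
  W: [7587/32768, 6433/16384, 3633/16384, 5049/32768]

(P^5)[Z -> Z] = 3633/16384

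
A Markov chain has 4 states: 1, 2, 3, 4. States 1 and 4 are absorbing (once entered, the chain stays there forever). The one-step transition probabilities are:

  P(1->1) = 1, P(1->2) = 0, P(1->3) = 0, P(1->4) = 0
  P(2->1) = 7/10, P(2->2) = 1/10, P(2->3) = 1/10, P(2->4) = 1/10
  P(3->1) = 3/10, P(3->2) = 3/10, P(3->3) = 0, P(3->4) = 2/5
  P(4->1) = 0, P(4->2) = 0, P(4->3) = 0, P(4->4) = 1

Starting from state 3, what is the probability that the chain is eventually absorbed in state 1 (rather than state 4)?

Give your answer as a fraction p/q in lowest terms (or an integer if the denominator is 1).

Let a_i = P(absorbed in 1 | start in state i).
Boundary conditions: a_1 = 1, a_4 = 0.
For each transient state i, a_i = sum_j P(i->j) * a_j:
  a_2 = 7/10*a_1 + 1/10*a_2 + 1/10*a_3 + 1/10*a_4
  a_3 = 3/10*a_1 + 3/10*a_2 + 0*a_3 + 2/5*a_4

Substituting a_1 = 1 and a_4 = 0, rearrange to (I - Q) a = r where r[i] = P(i -> 1):
  [9/10, -1/10] . (a_2, a_3) = 7/10
  [-3/10, 1] . (a_2, a_3) = 3/10

Solving yields:
  a_2 = 73/87
  a_3 = 16/29

Starting state is 3, so the absorption probability is a_3 = 16/29.

Answer: 16/29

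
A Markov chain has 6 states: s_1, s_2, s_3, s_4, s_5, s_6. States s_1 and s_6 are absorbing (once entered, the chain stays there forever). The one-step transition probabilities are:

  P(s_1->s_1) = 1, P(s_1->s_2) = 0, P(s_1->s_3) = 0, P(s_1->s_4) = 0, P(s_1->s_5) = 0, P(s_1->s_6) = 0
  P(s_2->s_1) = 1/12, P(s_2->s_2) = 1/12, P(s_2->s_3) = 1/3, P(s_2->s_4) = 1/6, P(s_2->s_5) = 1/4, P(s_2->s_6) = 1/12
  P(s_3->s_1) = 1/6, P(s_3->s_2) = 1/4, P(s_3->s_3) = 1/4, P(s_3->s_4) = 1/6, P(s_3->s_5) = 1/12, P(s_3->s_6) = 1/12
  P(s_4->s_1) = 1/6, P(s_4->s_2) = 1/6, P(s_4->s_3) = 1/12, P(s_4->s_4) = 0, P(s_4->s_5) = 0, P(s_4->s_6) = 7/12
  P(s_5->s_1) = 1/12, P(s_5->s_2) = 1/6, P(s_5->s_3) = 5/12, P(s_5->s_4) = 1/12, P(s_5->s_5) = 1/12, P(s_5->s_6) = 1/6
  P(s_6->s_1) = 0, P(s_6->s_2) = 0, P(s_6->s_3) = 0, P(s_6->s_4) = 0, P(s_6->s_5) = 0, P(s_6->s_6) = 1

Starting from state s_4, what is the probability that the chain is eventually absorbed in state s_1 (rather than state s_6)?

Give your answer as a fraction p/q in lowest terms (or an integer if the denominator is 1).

Let a_i = P(absorbed in s_1 | start in state i).
Boundary conditions: a_s_1 = 1, a_s_6 = 0.
For each transient state i, a_i = sum_j P(i->j) * a_j:
  a_s_2 = 1/12*a_s_1 + 1/12*a_s_2 + 1/3*a_s_3 + 1/6*a_s_4 + 1/4*a_s_5 + 1/12*a_s_6
  a_s_3 = 1/6*a_s_1 + 1/4*a_s_2 + 1/4*a_s_3 + 1/6*a_s_4 + 1/12*a_s_5 + 1/12*a_s_6
  a_s_4 = 1/6*a_s_1 + 1/6*a_s_2 + 1/12*a_s_3 + 0*a_s_4 + 0*a_s_5 + 7/12*a_s_6
  a_s_5 = 1/12*a_s_1 + 1/6*a_s_2 + 5/12*a_s_3 + 1/12*a_s_4 + 1/12*a_s_5 + 1/6*a_s_6

Substituting a_s_1 = 1 and a_s_6 = 0, rearrange to (I - Q) a = r where r[i] = P(i -> s_1):
  [11/12, -1/3, -1/6, -1/4] . (a_s_2, a_s_3, a_s_4, a_s_5) = 1/12
  [-1/4, 3/4, -1/6, -1/12] . (a_s_2, a_s_3, a_s_4, a_s_5) = 1/6
  [-1/6, -1/12, 1, 0] . (a_s_2, a_s_3, a_s_4, a_s_5) = 1/6
  [-1/6, -5/12, -1/12, 11/12] . (a_s_2, a_s_3, a_s_4, a_s_5) = 1/12

Solving yields:
  a_s_2 = 3613/8546
  a_s_3 = 2007/4273
  a_s_4 = 2361/8546
  a_s_5 = 3473/8546

Starting state is s_4, so the absorption probability is a_s_4 = 2361/8546.

Answer: 2361/8546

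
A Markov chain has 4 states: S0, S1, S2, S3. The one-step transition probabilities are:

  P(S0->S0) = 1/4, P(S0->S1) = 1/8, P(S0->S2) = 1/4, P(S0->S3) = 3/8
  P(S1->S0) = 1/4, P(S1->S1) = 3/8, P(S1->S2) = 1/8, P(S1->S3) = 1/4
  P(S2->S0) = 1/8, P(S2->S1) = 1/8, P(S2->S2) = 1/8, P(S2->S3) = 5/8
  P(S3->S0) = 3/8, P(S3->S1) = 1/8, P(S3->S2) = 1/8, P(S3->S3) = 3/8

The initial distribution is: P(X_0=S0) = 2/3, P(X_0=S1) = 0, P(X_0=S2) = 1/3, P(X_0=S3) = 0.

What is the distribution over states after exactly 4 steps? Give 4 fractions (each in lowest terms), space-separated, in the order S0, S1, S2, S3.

Propagating the distribution step by step (d_{t+1} = d_t * P):
d_0 = (S0=2/3, S1=0, S2=1/3, S3=0)
  d_1[S0] = 2/3*1/4 + 0*1/4 + 1/3*1/8 + 0*3/8 = 5/24
  d_1[S1] = 2/3*1/8 + 0*3/8 + 1/3*1/8 + 0*1/8 = 1/8
  d_1[S2] = 2/3*1/4 + 0*1/8 + 1/3*1/8 + 0*1/8 = 5/24
  d_1[S3] = 2/3*3/8 + 0*1/4 + 1/3*5/8 + 0*3/8 = 11/24
d_1 = (S0=5/24, S1=1/8, S2=5/24, S3=11/24)
  d_2[S0] = 5/24*1/4 + 1/8*1/4 + 5/24*1/8 + 11/24*3/8 = 9/32
  d_2[S1] = 5/24*1/8 + 1/8*3/8 + 5/24*1/8 + 11/24*1/8 = 5/32
  d_2[S2] = 5/24*1/4 + 1/8*1/8 + 5/24*1/8 + 11/24*1/8 = 29/192
  d_2[S3] = 5/24*3/8 + 1/8*1/4 + 5/24*5/8 + 11/24*3/8 = 79/192
d_2 = (S0=9/32, S1=5/32, S2=29/192, S3=79/192)
  d_3[S0] = 9/32*1/4 + 5/32*1/4 + 29/192*1/8 + 79/192*3/8 = 217/768
  d_3[S1] = 9/32*1/8 + 5/32*3/8 + 29/192*1/8 + 79/192*1/8 = 21/128
  d_3[S2] = 9/32*1/4 + 5/32*1/8 + 29/192*1/8 + 79/192*1/8 = 41/256
  d_3[S3] = 9/32*3/8 + 5/32*1/4 + 29/192*5/8 + 79/192*3/8 = 151/384
d_3 = (S0=217/768, S1=21/128, S2=41/256, S3=151/384)
  d_4[S0] = 217/768*1/4 + 21/128*1/4 + 41/256*1/8 + 151/384*3/8 = 1715/6144
  d_4[S1] = 217/768*1/8 + 21/128*3/8 + 41/256*1/8 + 151/384*1/8 = 85/512
  d_4[S2] = 217/768*1/4 + 21/128*1/8 + 41/256*1/8 + 151/384*1/8 = 985/6144
  d_4[S3] = 217/768*3/8 + 21/128*1/4 + 41/256*5/8 + 151/384*3/8 = 101/256
d_4 = (S0=1715/6144, S1=85/512, S2=985/6144, S3=101/256)

Answer: 1715/6144 85/512 985/6144 101/256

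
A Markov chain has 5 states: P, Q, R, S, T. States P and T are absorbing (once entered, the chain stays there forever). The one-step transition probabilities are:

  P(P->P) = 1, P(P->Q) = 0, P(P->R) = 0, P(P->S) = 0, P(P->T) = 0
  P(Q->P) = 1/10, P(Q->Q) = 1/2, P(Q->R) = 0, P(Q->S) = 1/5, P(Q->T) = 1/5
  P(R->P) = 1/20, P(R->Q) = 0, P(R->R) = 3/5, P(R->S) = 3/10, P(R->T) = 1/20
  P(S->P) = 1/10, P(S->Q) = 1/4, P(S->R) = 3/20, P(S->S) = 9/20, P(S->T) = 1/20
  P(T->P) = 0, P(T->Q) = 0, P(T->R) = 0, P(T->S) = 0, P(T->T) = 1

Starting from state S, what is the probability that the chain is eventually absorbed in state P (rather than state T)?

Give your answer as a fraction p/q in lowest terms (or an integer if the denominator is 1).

Let a_i = P(absorbed in P | start in state i).
Boundary conditions: a_P = 1, a_T = 0.
For each transient state i, a_i = sum_j P(i->j) * a_j:
  a_Q = 1/10*a_P + 1/2*a_Q + 0*a_R + 1/5*a_S + 1/5*a_T
  a_R = 1/20*a_P + 0*a_Q + 3/5*a_R + 3/10*a_S + 1/20*a_T
  a_S = 1/10*a_P + 1/4*a_Q + 3/20*a_R + 9/20*a_S + 1/20*a_T

Substituting a_P = 1 and a_T = 0, rearrange to (I - Q) a = r where r[i] = P(i -> P):
  [1/2, 0, -1/5] . (a_Q, a_R, a_S) = 1/10
  [0, 2/5, -3/10] . (a_Q, a_R, a_S) = 1/20
  [-1/4, -3/20, 11/20] . (a_Q, a_R, a_S) = 1/10

Solving yields:
  a_Q = 2/5
  a_R = 1/2
  a_S = 1/2

Starting state is S, so the absorption probability is a_S = 1/2.

Answer: 1/2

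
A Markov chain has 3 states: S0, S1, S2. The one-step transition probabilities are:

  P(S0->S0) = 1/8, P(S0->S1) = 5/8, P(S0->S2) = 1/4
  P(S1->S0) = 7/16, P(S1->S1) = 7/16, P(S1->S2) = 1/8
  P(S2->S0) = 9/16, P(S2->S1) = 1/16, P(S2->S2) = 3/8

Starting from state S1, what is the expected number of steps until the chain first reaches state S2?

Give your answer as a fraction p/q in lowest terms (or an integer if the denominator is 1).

Let h_i = expected steps to first reach S2 from state i.
Boundary: h_S2 = 0.
First-step equations for the other states:
  h_S0 = 1 + 1/8*h_S0 + 5/8*h_S1 + 1/4*h_S2
  h_S1 = 1 + 7/16*h_S0 + 7/16*h_S1 + 1/8*h_S2

Substituting h_S2 = 0 and rearranging gives the linear system (I - Q) h = 1:
  [7/8, -5/8] . (h_S0, h_S1) = 1
  [-7/16, 9/16] . (h_S0, h_S1) = 1

Solving yields:
  h_S0 = 38/7
  h_S1 = 6

Starting state is S1, so the expected hitting time is h_S1 = 6.

Answer: 6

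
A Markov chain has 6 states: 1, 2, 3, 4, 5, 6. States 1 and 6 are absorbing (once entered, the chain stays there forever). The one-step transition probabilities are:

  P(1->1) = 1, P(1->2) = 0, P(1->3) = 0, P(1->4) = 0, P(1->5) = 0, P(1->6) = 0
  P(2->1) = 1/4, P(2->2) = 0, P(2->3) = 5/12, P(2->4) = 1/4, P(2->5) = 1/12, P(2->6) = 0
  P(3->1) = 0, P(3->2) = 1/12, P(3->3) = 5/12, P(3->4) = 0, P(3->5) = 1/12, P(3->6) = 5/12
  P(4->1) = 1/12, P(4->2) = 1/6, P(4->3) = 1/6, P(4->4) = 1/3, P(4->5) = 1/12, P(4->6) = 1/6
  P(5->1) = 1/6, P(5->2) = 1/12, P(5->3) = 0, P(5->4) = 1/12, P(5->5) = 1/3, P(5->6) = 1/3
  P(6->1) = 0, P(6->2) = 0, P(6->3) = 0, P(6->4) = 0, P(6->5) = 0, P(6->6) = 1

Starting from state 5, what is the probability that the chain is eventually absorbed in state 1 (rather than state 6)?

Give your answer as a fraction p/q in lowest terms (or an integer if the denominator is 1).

Let a_i = P(absorbed in 1 | start in state i).
Boundary conditions: a_1 = 1, a_6 = 0.
For each transient state i, a_i = sum_j P(i->j) * a_j:
  a_2 = 1/4*a_1 + 0*a_2 + 5/12*a_3 + 1/4*a_4 + 1/12*a_5 + 0*a_6
  a_3 = 0*a_1 + 1/12*a_2 + 5/12*a_3 + 0*a_4 + 1/12*a_5 + 5/12*a_6
  a_4 = 1/12*a_1 + 1/6*a_2 + 1/6*a_3 + 1/3*a_4 + 1/12*a_5 + 1/6*a_6
  a_5 = 1/6*a_1 + 1/12*a_2 + 0*a_3 + 1/12*a_4 + 1/3*a_5 + 1/3*a_6

Substituting a_1 = 1 and a_6 = 0, rearrange to (I - Q) a = r where r[i] = P(i -> 1):
  [1, -5/12, -1/4, -1/12] . (a_2, a_3, a_4, a_5) = 1/4
  [-1/12, 7/12, 0, -1/12] . (a_2, a_3, a_4, a_5) = 0
  [-1/6, -1/6, 2/3, -1/12] . (a_2, a_3, a_4, a_5) = 1/12
  [-1/12, 0, -1/12, 2/3] . (a_2, a_3, a_4, a_5) = 1/6

Solving yields:
  a_2 = 1743/4420
  a_3 = 461/4420
  a_4 = 1289/4420
  a_5 = 371/1105

Starting state is 5, so the absorption probability is a_5 = 371/1105.

Answer: 371/1105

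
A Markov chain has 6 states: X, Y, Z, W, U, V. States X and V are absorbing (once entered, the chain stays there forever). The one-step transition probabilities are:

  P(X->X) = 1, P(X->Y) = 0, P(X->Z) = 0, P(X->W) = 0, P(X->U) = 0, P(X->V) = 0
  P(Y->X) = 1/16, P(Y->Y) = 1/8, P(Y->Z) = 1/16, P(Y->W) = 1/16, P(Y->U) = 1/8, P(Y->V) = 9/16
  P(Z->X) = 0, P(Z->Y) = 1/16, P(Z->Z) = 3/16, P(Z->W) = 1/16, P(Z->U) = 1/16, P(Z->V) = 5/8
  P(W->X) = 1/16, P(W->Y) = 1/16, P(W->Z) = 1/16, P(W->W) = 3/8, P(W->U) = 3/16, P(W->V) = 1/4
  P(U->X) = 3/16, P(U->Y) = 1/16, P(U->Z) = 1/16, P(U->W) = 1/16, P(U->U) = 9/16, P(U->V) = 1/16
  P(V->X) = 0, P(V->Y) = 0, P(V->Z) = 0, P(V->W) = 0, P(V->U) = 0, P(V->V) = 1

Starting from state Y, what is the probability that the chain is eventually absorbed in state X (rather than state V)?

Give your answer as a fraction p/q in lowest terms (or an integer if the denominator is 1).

Let a_i = P(absorbed in X | start in state i).
Boundary conditions: a_X = 1, a_V = 0.
For each transient state i, a_i = sum_j P(i->j) * a_j:
  a_Y = 1/16*a_X + 1/8*a_Y + 1/16*a_Z + 1/16*a_W + 1/8*a_U + 9/16*a_V
  a_Z = 0*a_X + 1/16*a_Y + 3/16*a_Z + 1/16*a_W + 1/16*a_U + 5/8*a_V
  a_W = 1/16*a_X + 1/16*a_Y + 1/16*a_Z + 3/8*a_W + 3/16*a_U + 1/4*a_V
  a_U = 3/16*a_X + 1/16*a_Y + 1/16*a_Z + 1/16*a_W + 9/16*a_U + 1/16*a_V

Substituting a_X = 1 and a_V = 0, rearrange to (I - Q) a = r where r[i] = P(i -> X):
  [7/8, -1/16, -1/16, -1/8] . (a_Y, a_Z, a_W, a_U) = 1/16
  [-1/16, 13/16, -1/16, -1/16] . (a_Y, a_Z, a_W, a_U) = 0
  [-1/16, -1/16, 5/8, -3/16] . (a_Y, a_Z, a_W, a_U) = 1/16
  [-1/16, -1/16, -1/16, 7/16] . (a_Y, a_Z, a_W, a_U) = 3/16

Solving yields:
  a_Y = 1909/11364
  a_Z = 413/5682
  a_W = 1561/5682
  a_U = 5707/11364

Starting state is Y, so the absorption probability is a_Y = 1909/11364.

Answer: 1909/11364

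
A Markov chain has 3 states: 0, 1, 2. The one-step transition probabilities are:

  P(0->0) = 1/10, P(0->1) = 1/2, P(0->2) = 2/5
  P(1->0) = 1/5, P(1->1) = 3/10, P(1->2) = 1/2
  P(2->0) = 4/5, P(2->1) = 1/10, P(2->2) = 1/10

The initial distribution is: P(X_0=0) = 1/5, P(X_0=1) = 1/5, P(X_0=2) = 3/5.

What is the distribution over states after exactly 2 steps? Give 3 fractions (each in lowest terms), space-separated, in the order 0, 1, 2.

Answer: 29/100 9/25 7/20

Derivation:
Propagating the distribution step by step (d_{t+1} = d_t * P):
d_0 = (0=1/5, 1=1/5, 2=3/5)
  d_1[0] = 1/5*1/10 + 1/5*1/5 + 3/5*4/5 = 27/50
  d_1[1] = 1/5*1/2 + 1/5*3/10 + 3/5*1/10 = 11/50
  d_1[2] = 1/5*2/5 + 1/5*1/2 + 3/5*1/10 = 6/25
d_1 = (0=27/50, 1=11/50, 2=6/25)
  d_2[0] = 27/50*1/10 + 11/50*1/5 + 6/25*4/5 = 29/100
  d_2[1] = 27/50*1/2 + 11/50*3/10 + 6/25*1/10 = 9/25
  d_2[2] = 27/50*2/5 + 11/50*1/2 + 6/25*1/10 = 7/20
d_2 = (0=29/100, 1=9/25, 2=7/20)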